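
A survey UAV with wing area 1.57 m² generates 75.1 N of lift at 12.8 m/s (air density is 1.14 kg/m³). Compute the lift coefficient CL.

From L = ½ρv²S·CL, rearranging gives CL = 2L/(ρv²S).
CL = 2 × 75.1 / (1.14 × 12.8² × 1.57) = 0.512

CL = 0.512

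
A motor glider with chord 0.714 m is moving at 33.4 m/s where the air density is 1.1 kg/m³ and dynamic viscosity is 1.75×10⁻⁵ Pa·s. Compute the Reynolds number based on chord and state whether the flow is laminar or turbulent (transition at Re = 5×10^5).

Re = ρ·v·c/μ = 1.1 × 33.4 × 0.714 / (1.75×10⁻⁵) = 1.5×10^6
Since 1.5×10^6 > 5×10^5, the flow is turbulent.

Re = 1.5×10^6 (turbulent)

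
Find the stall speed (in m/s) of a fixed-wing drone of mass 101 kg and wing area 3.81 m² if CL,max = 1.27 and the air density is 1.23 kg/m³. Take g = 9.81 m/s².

V_stall = 18.2 m/s

Stall occurs when L = W at CL,max. W = mg = 101 × 9.81 = 990.8 N.
V_stall = √(2W/(ρ·S·CL,max)) = √(2 × 990.8 / (1.23 × 3.81 × 1.27))
V_stall = √333 = 18.2 m/s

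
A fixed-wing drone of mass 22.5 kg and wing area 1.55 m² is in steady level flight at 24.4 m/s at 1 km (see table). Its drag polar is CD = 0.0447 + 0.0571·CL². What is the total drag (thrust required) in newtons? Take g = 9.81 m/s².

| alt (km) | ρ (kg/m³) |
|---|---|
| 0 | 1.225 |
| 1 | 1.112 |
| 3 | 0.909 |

At 1 km, from the table: ρ = 1.112 kg/m³.
In steady level flight, lift balances weight: W = mg = 22.5 × 9.81 = 220.73 N.
q = ½ρv² = ½ × 1.112 × 24.4² = 331 Pa.
CL = W/(q·S) = 220.73 / (331 × 1.55) = 0.4302.
CD = 0.0447 + 0.0571 × 0.4302² = 0.05527.
D = q·S·CD = 331 × 1.55 × 0.05527 = 28.36 N

D = 28.4 N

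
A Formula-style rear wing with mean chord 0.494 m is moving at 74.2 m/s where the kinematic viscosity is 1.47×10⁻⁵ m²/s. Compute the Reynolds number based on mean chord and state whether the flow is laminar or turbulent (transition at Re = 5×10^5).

Re = 2.49×10^6 (turbulent)

Re = v·c/ν = 74.2 × 0.494 / (1.47×10⁻⁵) = 2.49×10^6
Since 2.49×10^6 > 5×10^5, the flow is turbulent.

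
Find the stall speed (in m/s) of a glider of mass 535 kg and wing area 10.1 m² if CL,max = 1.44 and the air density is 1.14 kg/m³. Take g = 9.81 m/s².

At stall, lift equals weight: L = W = m·g = 535 × 9.81 = 5248 N.
From L = ½ρV²S·CL,max = W: V_stall = √(2W/(ρSCL,max)) = √(2·5248/(1.14·10.1·1.44))
V_stall = √633.1 = 25.2 m/s

V_stall = 25.2 m/s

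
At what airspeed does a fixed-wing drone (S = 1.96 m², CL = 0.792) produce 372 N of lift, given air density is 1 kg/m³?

L = ½ρv²S·CL ⇒ v = √(2L/(ρ·S·CL))
v = √(2 × 372 / (1 × 1.96 × 0.792)) = √479.3 = 21.9 m/s

v = 21.9 m/s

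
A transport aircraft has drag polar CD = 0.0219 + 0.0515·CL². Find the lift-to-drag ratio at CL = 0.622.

L/D = 14.9

CD = 0.0219 + 0.0515 × 0.622² = 0.04182
L/D = CL/CD = 0.622 / 0.04182 = 14.9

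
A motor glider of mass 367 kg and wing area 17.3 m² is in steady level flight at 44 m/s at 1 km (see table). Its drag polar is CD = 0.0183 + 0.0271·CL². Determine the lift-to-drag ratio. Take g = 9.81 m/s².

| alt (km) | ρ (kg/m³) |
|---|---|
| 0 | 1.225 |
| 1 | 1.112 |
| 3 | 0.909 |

L/D = 10

At 1 km, from the table: ρ = 1.112 kg/m³.
In steady level flight, lift balances weight: W = mg = 367 × 9.81 = 3600.3 N.
Dynamic pressure q = 0.5 × 1.112 × 44² = 1076 Pa.
CL = W/(q·S) = 3600.3 / (1076 × 17.3) = 0.1933.
CD = 0.0183 + 0.0271 × 0.1933² = 0.01931.
L/D = CL/CD = 0.1933 / 0.01931 = 10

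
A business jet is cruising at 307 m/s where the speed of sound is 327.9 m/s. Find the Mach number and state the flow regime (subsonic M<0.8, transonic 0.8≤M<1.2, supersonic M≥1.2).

M = 0.936 (transonic)

M = v/a = 307 / 327.9 = 0.936
M = 0.936 → transonic.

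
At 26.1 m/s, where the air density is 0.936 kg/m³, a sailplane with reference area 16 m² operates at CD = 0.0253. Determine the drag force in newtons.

D = ½ρv²S·CD = ½ × 0.936 × 26.1² × 16 × 0.0253 = 129 N

D = 129 N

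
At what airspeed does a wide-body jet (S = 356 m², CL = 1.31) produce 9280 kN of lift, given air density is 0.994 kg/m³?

v = 200 m/s

L = ½ρv²S·CL ⇒ v = √(2L/(ρ·S·CL))
v = √(2 × 9.28×10^6 / (0.994 × 356 × 1.31)) = √40040 = 200 m/s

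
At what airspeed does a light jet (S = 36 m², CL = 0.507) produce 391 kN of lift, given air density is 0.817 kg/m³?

v = 229 m/s

L = ½ρv²S·CL ⇒ v = √(2L/(ρ·S·CL))
v = √(2 × 3.91×10^5 / (0.817 × 36 × 0.507)) = √52440 = 229 m/s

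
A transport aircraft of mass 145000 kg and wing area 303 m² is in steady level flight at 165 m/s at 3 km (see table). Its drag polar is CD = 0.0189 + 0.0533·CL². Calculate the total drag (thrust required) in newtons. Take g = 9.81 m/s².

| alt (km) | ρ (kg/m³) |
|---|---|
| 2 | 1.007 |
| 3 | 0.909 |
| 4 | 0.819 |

D = 99600 N

At 3 km, from the table: ρ = 0.909 kg/m³.
In steady level flight, lift balances weight: W = mg = 145000 × 9.81 = 1.4224×10^6 N.
q = ½ρv² = ½ × 0.909 × 165² = 12370 Pa.
CL = 2W/(ρv²S) = 2×1.4224×10^6/(0.909×165²×303) = 0.3794.
CD = 0.0189 + 0.0533 × 0.3794² = 0.02657.
D = q·S·CD = 12370 × 303 × 0.02657 = 99630 N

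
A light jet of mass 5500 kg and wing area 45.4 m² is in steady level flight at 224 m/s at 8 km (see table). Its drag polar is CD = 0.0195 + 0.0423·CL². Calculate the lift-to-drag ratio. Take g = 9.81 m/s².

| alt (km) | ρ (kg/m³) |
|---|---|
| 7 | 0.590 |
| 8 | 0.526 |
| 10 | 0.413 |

L/D = 4.54

At 8 km, from the table: ρ = 0.526 kg/m³.
Weight W = mg = 5500 × 9.81 = 53955 N; in level flight L = W.
Dynamic pressure q = 0.5 × 0.526 × 224² = 13200 Pa.
Required CL = L/(qS) = 53955/(13200·45.4) = 0.09006.
CD = 0.0195 + 0.0423 × 0.09006² = 0.01984.
L/D = CL/CD = 0.09006 / 0.01984 = 4.54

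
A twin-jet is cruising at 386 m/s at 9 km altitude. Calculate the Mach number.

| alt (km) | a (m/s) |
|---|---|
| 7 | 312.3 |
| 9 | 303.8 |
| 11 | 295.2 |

M = 1.27

At 9 km, from the table: a = 303.8 m/s.
M = v/a = 386 / 303.8 = 1.27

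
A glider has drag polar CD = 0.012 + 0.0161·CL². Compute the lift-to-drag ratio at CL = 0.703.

CD = 0.012 + 0.0161 × 0.703² = 0.01996
L/D = CL/CD = 0.703 / 0.01996 = 35.2

L/D = 35.2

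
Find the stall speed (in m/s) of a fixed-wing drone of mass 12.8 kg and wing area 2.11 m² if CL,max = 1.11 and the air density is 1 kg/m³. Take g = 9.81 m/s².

V_stall = 10.4 m/s

Weight W = mg = 12.8 × 9.81 = 125.6 N.
From L = ½ρV²S·CL,max = W: V_stall = √(2W/(ρSCL,max)) = √(2·125.6/(1·2.11·1.11))
V_stall = √107.2 = 10.4 m/s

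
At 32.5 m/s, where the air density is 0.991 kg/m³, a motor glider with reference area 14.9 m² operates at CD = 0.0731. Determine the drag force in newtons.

Dynamic pressure q = ½ρv² = ½ × 0.991 × 32.5² = 523.4 Pa.
D = q·S·CD = 523.4 × 14.9 × 0.0731 = 570 N

D = 570 N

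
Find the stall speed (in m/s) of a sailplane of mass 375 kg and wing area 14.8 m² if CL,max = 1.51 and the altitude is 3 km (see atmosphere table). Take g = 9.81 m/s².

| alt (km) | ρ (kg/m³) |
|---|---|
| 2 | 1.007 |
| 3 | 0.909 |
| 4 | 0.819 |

V_stall = 19 m/s

At 3 km, from the table: ρ = 0.909 kg/m³.
Weight W = mg = 375 × 9.81 = 3679 N.
From L = ½ρV²S·CL,max = W: V_stall = √(2W/(ρSCL,max)) = √(2·3679/(0.909·14.8·1.51))
V_stall = √362.2 = 19 m/s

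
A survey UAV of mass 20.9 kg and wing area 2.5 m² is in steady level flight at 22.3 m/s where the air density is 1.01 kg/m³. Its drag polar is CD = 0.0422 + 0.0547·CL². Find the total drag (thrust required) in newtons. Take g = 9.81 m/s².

In steady level flight, lift balances weight: W = mg = 20.9 × 9.81 = 205.03 N.
q = ½ρv² = ½ × 1.01 × 22.3² = 251.1 Pa.
CL = W/(q·S) = 205.03 / (251.1 × 2.5) = 0.3266.
CD = 0.0422 + 0.0547 × 0.3266² = 0.04803.
D = q·S·CD = 251.1 × 2.5 × 0.04803 = 30.16 N

D = 30.2 N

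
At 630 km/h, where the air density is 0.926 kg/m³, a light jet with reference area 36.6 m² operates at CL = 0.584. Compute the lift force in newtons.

Convert speed: v = 630 km/h ÷ 3.6 = 175 m/s.
L = ½ρv²S·CL = ½ × 0.926 × 175² × 36.6 × 0.584 = 3.03×10^5 N ≈ 303 kN

L = 3.03×10^5 N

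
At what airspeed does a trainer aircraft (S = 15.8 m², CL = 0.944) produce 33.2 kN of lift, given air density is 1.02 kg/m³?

v = 66.1 m/s

L = ½ρv²S·CL ⇒ v = √(2L/(ρ·S·CL))
v = √(2 × 33200 / (1.02 × 15.8 × 0.944)) = √4365 = 66.1 m/s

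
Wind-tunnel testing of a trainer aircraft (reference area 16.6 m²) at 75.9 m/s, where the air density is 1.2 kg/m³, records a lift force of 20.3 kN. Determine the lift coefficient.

CL = 0.354

From L = ½ρv²S·CL, rearranging gives CL = 2L/(ρv²S).
CL = 2 × 20300 / (1.2 × 75.9² × 16.6) = 0.354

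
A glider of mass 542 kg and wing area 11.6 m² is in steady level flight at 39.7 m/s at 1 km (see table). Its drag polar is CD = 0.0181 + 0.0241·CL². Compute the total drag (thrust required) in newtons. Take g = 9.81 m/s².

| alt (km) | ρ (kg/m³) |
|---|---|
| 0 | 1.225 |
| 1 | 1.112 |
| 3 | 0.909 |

At 1 km, from the table: ρ = 1.112 kg/m³.
In steady level flight, lift balances weight: W = mg = 542 × 9.81 = 5317 N.
Dynamic pressure q = 0.5 × 1.112 × 39.7² = 876.3 Pa.
Required CL = L/(qS) = 5317/(876.3·11.6) = 0.5231.
CD = 0.0181 + 0.0241 × 0.5231² = 0.02469.
D = q·S·CD = 876.3 × 11.6 × 0.02469 = 251 N

D = 251 N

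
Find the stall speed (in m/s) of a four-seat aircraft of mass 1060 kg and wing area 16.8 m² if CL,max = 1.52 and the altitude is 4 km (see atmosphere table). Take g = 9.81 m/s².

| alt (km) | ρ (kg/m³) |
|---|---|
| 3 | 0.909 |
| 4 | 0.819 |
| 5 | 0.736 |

At 4 km, from the table: ρ = 0.819 kg/m³.
Weight W = mg = 1060 × 9.81 = 10400 N.
From L = ½ρV²S·CL,max = W: V_stall = √(2W/(ρSCL,max)) = √(2·10400/(0.819·16.8·1.52))
V_stall = √994.4 = 31.5 m/s

V_stall = 31.5 m/s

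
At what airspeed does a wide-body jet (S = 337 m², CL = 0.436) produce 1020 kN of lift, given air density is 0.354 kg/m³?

L = ½ρv²S·CL ⇒ v = √(2L/(ρ·S·CL))
v = √(2 × 1.02×10^6 / (0.354 × 337 × 0.436)) = √39220 = 198 m/s

v = 198 m/s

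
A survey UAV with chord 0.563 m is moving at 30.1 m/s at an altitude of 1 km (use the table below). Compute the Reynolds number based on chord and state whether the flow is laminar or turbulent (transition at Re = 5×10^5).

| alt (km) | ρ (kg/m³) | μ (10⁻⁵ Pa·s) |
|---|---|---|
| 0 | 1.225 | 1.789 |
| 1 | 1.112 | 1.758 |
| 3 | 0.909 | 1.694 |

At 1 km, from the table: ρ = 1.112 kg/m³, μ = 1.758×10⁻⁵ Pa·s.
Re = ρ·v·c/μ = 1.112 × 30.1 × 0.563 / (1.758×10⁻⁵) = 1.07×10^6
Since 1.07×10^6 > 5×10^5, the flow is turbulent.

Re = 1.07×10^6 (turbulent)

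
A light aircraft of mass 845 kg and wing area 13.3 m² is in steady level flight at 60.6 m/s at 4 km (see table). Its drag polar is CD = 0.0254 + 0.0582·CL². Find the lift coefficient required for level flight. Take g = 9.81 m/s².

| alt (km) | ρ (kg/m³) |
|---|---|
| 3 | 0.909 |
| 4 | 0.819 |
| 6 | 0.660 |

At 4 km, from the table: ρ = 0.819 kg/m³.
In steady level flight, lift balances weight: W = mg = 845 × 9.81 = 8289.5 N.
q = ½ρv² = ½ × 0.819 × 60.6² = 1504 Pa.
CL = W/(q·S) = 8289.5 / (1504 × 13.3) = 0.4145.

CL = 0.414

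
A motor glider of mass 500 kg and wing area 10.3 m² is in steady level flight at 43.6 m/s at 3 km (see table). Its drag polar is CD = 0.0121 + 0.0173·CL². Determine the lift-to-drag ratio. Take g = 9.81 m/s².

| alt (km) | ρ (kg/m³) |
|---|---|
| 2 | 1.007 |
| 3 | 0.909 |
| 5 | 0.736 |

L/D = 31.8

At 3 km, from the table: ρ = 0.909 kg/m³.
Weight W = mg = 500 × 9.81 = 4905 N; in level flight L = W.
Dynamic pressure q = 0.5 × 0.909 × 43.6² = 864 Pa.
CL = 2W/(ρv²S) = 2×4905/(0.909×43.6²×10.3) = 0.5512.
CD = 0.0121 + 0.0173 × 0.5512² = 0.01736.
L/D = CL/CD = 0.5512 / 0.01736 = 31.8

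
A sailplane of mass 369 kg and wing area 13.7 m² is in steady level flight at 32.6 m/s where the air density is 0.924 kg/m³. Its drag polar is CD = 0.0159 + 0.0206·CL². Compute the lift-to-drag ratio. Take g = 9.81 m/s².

L/D = 24.6

In steady level flight, lift balances weight: W = mg = 369 × 9.81 = 3619.9 N.
q = ½ρv² = ½ × 0.924 × 32.6² = 491 Pa.
CL = 2W/(ρv²S) = 2×3619.9/(0.924×32.6²×13.7) = 0.5381.
CD = 0.0159 + 0.0206 × 0.5381² = 0.02187.
L/D = CL/CD = 0.5381 / 0.02187 = 24.6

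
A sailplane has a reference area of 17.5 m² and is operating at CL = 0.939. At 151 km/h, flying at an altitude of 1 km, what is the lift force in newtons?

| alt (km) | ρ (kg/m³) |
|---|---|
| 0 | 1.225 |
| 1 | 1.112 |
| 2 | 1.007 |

L = 16100 N

At 1 km, from the table: ρ = 1.112 kg/m³.
Convert speed: v = 151 km/h ÷ 3.6 = 41.94 m/s.
L = ½ρv²S·CL = ½ × 1.112 × 41.94² × 17.5 × 0.939 = 16100 N ≈ 16.1 kN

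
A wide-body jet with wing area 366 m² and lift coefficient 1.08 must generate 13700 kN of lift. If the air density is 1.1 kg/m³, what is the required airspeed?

L = ½ρv²S·CL ⇒ v = √(2L/(ρ·S·CL))
v = √(2 × 1.37×10^7 / (1.1 × 366 × 1.08)) = √63020 = 251 m/s

v = 251 m/s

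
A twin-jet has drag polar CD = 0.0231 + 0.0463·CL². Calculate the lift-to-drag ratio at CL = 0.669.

L/D = 15.3

CD = 0.0231 + 0.0463 × 0.669² = 0.04382
L/D = CL/CD = 0.669 / 0.04382 = 15.3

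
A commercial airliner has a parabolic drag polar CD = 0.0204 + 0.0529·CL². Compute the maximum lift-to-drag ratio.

(L/D)max = 15.2

For CD = CD0 + K·CL², (L/D)max occurs at CL* = √(CD0/K) and equals 1/(2√(K·CD0)).
(L/D)max = 1/(2√(0.0529 × 0.0204)) = 1/(2 × 0.03285) = 15.2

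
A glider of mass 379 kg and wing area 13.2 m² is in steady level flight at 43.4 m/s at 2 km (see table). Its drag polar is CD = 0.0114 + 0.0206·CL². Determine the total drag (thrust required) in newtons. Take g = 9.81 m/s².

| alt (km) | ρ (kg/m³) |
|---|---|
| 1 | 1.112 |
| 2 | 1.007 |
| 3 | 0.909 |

At 2 km, from the table: ρ = 1.007 kg/m³.
Level flight ⇒ L = W = m·g = 379 × 9.81 = 3718 N.
q = ½ρv² = ½ × 1.007 × 43.4² = 948.4 Pa.
CL = W/(q·S) = 3718 / (948.4 × 13.2) = 0.297.
CD = 0.0114 + 0.0206 × 0.297² = 0.01322.
D = q·S·CD = 948.4 × 13.2 × 0.01322 = 165.5 N

D = 165 N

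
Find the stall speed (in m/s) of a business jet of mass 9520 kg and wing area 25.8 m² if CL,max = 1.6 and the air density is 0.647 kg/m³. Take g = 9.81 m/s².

V_stall = 83.6 m/s

Weight W = mg = 9520 × 9.81 = 93390 N.
V_stall = √(2W/(ρ·S·CL,max)) = √(2 × 93390 / (0.647 × 25.8 × 1.6))
V_stall = √6993 = 83.6 m/s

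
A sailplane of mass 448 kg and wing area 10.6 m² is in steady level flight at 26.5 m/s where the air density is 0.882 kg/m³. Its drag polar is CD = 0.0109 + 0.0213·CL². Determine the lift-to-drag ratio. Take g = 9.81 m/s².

Level flight ⇒ L = W = m·g = 448 × 9.81 = 4394.9 N.
q = ½ρv² = ½ × 0.882 × 26.5² = 309.7 Pa.
Required CL = L/(qS) = 4394.9/(309.7·10.6) = 1.339.
CD = 0.0109 + 0.0213 × 1.339² = 0.04908.
L/D = CL/CD = 1.339 / 0.04908 = 27.3

L/D = 27.3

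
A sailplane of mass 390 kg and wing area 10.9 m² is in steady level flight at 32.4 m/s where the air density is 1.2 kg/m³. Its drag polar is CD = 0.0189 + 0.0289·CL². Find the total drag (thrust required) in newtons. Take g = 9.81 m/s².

In steady level flight, lift balances weight: W = mg = 390 × 9.81 = 3825.9 N.
q = ½ρv² = ½ × 1.2 × 32.4² = 629.9 Pa.
CL = W/(q·S) = 3825.9 / (629.9 × 10.9) = 0.5573.
CD = 0.0189 + 0.0289 × 0.5573² = 0.02787.
D = q·S·CD = 629.9 × 10.9 × 0.02787 = 191.4 N

D = 191 N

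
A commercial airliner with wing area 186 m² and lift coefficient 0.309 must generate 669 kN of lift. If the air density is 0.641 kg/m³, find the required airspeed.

v = 191 m/s

L = ½ρv²S·CL ⇒ v = √(2L/(ρ·S·CL))
v = √(2 × 6.69×10^5 / (0.641 × 186 × 0.309)) = √36320 = 191 m/s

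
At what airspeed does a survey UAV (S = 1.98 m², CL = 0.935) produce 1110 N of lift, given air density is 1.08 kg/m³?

L = ½ρv²S·CL ⇒ v = √(2L/(ρ·S·CL))
v = √(2 × 1110 / (1.08 × 1.98 × 0.935)) = √1110 = 33.3 m/s

v = 33.3 m/s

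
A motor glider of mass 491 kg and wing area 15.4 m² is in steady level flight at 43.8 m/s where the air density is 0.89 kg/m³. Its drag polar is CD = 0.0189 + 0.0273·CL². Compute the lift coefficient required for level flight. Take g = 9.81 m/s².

Weight W = mg = 491 × 9.81 = 4816.7 N; in level flight L = W.
Dynamic pressure q = 0.5 × 0.89 × 43.8² = 853.7 Pa.
Required CL = L/(qS) = 4816.7/(853.7·15.4) = 0.3664.

CL = 0.366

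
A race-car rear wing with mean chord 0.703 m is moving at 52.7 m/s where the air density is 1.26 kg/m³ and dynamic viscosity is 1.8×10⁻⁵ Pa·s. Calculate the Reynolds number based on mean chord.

Re = 2.59×10^6

Re = ρ·v·c/μ = 1.26 × 52.7 × 0.703 / (1.8×10⁻⁵) = 2.59×10^6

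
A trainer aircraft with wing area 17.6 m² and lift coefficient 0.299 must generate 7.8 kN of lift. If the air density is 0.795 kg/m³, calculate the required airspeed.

v = 61.1 m/s

L = ½ρv²S·CL ⇒ v = √(2L/(ρ·S·CL))
v = √(2 × 7800 / (0.795 × 17.6 × 0.299)) = √3729 = 61.1 m/s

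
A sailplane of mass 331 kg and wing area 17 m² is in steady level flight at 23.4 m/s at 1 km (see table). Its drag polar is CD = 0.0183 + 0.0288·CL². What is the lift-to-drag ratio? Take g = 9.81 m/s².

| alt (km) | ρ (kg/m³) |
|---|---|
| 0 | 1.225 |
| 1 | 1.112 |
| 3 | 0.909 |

At 1 km, from the table: ρ = 1.112 kg/m³.
Weight W = mg = 331 × 9.81 = 3247.1 N; in level flight L = W.
q = ½ρv² = ½ × 1.112 × 23.4² = 304.4 Pa.
Required CL = L/(qS) = 3247.1/(304.4·17) = 0.6274.
CD = 0.0183 + 0.0288 × 0.6274² = 0.02964.
L/D = CL/CD = 0.6274 / 0.02964 = 21.2

L/D = 21.2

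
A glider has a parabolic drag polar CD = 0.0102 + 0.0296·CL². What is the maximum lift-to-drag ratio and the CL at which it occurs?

For CD = CD0 + K·CL², (L/D)max occurs at CL* = √(CD0/K) and equals 1/(2√(K·CD0)).
(L/D)max = 1/(2√(0.0296 × 0.0102)) = 1/(2 × 0.01738) = 28.8
CL* = √(0.0102/0.0296) = 0.587

(L/D)max = 28.8, at CL = 0.587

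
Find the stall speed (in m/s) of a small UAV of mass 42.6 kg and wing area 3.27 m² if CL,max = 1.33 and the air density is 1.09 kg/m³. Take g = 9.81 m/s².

V_stall = 13.3 m/s

Stall occurs when L = W at CL,max. W = mg = 42.6 × 9.81 = 417.9 N.
From L = ½ρV²S·CL,max = W: V_stall = √(2W/(ρSCL,max)) = √(2·417.9/(1.09·3.27·1.33))
V_stall = √176.3 = 13.3 m/s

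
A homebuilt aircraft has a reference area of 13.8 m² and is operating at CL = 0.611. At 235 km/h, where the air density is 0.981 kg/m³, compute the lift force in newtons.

L = 17600 N

Convert speed: v = 235 km/h ÷ 3.6 = 65.28 m/s.
Dynamic pressure q = ½ρv² = ½ × 0.981 × 65.28² = 2090 Pa.
L = q·S·CL = 2090 × 13.8 × 0.611 = 17600 N ≈ 17.6 kN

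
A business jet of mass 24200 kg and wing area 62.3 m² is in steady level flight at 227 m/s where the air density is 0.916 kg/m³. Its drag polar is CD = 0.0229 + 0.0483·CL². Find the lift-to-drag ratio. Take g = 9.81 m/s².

In steady level flight, lift balances weight: W = mg = 24200 × 9.81 = 2.374×10^5 N.
q = ½ρv² = ½ × 0.916 × 227² = 23600 Pa.
CL = 2W/(ρv²S) = 2×2.374×10^5/(0.916×227²×62.3) = 0.1615.
CD = 0.0229 + 0.0483 × 0.1615² = 0.02416.
L/D = CL/CD = 0.1615 / 0.02416 = 6.68

L/D = 6.68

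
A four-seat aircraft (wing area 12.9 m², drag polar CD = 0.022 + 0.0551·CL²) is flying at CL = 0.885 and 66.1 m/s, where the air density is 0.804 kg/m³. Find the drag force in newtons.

CD = 0.022 + 0.0551 × 0.885² = 0.06516
D = ½ρv²S·CD = ½ × 0.804 × 66.1² × 12.9 × 0.06516 = 1480 N

D = 1480 N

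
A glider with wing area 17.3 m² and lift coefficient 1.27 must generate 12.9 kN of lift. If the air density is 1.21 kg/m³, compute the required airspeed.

v = 31.2 m/s

L = ½ρv²S·CL ⇒ v = √(2L/(ρ·S·CL))
v = √(2 × 12900 / (1.21 × 17.3 × 1.27)) = √970.5 = 31.2 m/s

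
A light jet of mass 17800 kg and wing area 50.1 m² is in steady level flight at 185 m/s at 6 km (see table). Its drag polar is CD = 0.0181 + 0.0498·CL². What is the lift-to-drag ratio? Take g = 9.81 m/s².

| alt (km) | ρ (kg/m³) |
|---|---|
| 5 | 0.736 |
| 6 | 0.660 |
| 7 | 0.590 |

At 6 km, from the table: ρ = 0.660 kg/m³.
Weight W = mg = 17800 × 9.81 = 1.7462×10^5 N; in level flight L = W.
Dynamic pressure q = 0.5 × 0.66 × 185² = 11290 Pa.
CL = W/(q·S) = 1.7462×10^5 / (11290 × 50.1) = 0.3086.
CD = 0.0181 + 0.0498 × 0.3086² = 0.02284.
L/D = CL/CD = 0.3086 / 0.02284 = 13.5

L/D = 13.5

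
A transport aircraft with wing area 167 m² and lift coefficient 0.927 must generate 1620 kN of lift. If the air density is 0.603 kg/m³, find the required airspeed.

L = ½ρv²S·CL ⇒ v = √(2L/(ρ·S·CL))
v = √(2 × 1.62×10^6 / (0.603 × 167 × 0.927)) = √34710 = 186 m/s

v = 186 m/s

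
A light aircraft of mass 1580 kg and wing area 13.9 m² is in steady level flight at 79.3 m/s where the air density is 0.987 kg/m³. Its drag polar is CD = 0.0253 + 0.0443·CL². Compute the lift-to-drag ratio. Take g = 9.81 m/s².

Weight W = mg = 1580 × 9.81 = 15500 N; in level flight L = W.
q = ½ρv² = ½ × 0.987 × 79.3² = 3103 Pa.
CL = W/(q·S) = 15500 / (3103 × 13.9) = 0.3593.
CD = 0.0253 + 0.0443 × 0.3593² = 0.03102.
L/D = CL/CD = 0.3593 / 0.03102 = 11.6

L/D = 11.6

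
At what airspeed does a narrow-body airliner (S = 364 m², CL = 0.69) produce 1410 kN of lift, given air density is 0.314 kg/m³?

L = ½ρv²S·CL ⇒ v = √(2L/(ρ·S·CL))
v = √(2 × 1.41×10^6 / (0.314 × 364 × 0.69)) = √35760 = 189 m/s

v = 189 m/s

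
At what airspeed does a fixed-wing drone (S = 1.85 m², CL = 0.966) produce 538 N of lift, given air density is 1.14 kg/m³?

L = ½ρv²S·CL ⇒ v = √(2L/(ρ·S·CL))
v = √(2 × 538 / (1.14 × 1.85 × 0.966)) = √528.2 = 23 m/s

v = 23 m/s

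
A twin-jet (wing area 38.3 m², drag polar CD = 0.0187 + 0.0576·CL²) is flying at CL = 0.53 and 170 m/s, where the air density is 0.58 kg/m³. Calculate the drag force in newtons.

CD = 0.0187 + 0.0576 × 0.53² = 0.03488
D = ½ρv²S·CD = ½ × 0.58 × 170² × 38.3 × 0.03488 = 11200 N

D = 11200 N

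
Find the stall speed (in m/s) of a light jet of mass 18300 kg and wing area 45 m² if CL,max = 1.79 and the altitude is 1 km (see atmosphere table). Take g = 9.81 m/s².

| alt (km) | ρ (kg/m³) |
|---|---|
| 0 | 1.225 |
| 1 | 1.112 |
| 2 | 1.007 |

V_stall = 63.3 m/s

At 1 km, from the table: ρ = 1.112 kg/m³.
At stall, lift equals weight: L = W = m·g = 18300 × 9.81 = 1.795×10^5 N.
From L = ½ρV²S·CL,max = W: V_stall = √(2W/(ρSCL,max)) = √(2·1.795×10^5/(1.112·45·1.79))
V_stall = √4008 = 63.3 m/s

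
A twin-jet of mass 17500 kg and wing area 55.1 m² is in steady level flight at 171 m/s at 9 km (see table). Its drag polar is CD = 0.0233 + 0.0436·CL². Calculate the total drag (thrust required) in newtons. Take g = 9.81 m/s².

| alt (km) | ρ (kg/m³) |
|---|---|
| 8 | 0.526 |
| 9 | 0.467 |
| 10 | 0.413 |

D = 12200 N

At 9 km, from the table: ρ = 0.467 kg/m³.
In steady level flight, lift balances weight: W = mg = 17500 × 9.81 = 1.7168×10^5 N.
q = ½ρv² = ½ × 0.467 × 171² = 6828 Pa.
Required CL = L/(qS) = 1.7168×10^5/(6828·55.1) = 0.4563.
CD = 0.0233 + 0.0436 × 0.4563² = 0.03238.
D = q·S·CD = 6828 × 55.1 × 0.03238 = 12180 N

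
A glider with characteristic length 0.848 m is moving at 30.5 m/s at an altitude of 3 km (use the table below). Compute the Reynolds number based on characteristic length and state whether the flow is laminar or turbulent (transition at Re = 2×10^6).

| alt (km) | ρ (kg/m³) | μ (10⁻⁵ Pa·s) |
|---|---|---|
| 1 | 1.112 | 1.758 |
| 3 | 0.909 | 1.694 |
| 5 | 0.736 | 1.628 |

Re = 1.39×10^6 (laminar)

At 3 km, from the table: ρ = 0.909 kg/m³, μ = 1.694×10⁻⁵ Pa·s.
Re = ρ·v·c/μ = 0.909 × 30.5 × 0.848 / (1.694×10⁻⁵) = 1.39×10^6
Since 1.39×10^6 < 2×10^6, the flow is laminar.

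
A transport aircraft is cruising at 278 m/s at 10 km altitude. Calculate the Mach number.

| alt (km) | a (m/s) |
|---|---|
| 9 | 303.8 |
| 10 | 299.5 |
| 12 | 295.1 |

M = 0.928

At 10 km, from the table: a = 299.5 m/s.
M = v/a = 278 / 299.5 = 0.928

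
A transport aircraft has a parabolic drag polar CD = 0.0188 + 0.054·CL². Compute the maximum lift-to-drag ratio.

For CD = CD0 + K·CL², (L/D)max occurs at CL* = √(CD0/K) and equals 1/(2√(K·CD0)).
(L/D)max = 1/(2√(0.054 × 0.0188)) = 1/(2 × 0.03186) = 15.7

(L/D)max = 15.7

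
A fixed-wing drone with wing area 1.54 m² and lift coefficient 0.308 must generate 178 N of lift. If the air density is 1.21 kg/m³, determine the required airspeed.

v = 24.9 m/s

L = ½ρv²S·CL ⇒ v = √(2L/(ρ·S·CL))
v = √(2 × 178 / (1.21 × 1.54 × 0.308)) = √620.3 = 24.9 m/s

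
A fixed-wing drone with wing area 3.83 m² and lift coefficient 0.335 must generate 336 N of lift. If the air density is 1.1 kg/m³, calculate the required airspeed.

L = ½ρv²S·CL ⇒ v = √(2L/(ρ·S·CL))
v = √(2 × 336 / (1.1 × 3.83 × 0.335)) = √476.1 = 21.8 m/s

v = 21.8 m/s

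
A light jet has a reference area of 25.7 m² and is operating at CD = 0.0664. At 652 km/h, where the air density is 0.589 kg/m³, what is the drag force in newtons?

Convert speed: v = 652 km/h ÷ 3.6 = 181.1 m/s.
D = ½ρv²S·CD = ½ × 0.589 × 181.1² × 25.7 × 0.0664 = 16500 N ≈ 16.5 kN

D = 16500 N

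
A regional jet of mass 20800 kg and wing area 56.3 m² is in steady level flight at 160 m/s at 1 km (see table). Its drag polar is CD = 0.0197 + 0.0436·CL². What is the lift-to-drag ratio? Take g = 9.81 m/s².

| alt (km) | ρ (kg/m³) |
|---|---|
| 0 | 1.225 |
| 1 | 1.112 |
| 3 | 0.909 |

At 1 km, from the table: ρ = 1.112 kg/m³.
Weight W = mg = 20800 × 9.81 = 2.0405×10^5 N; in level flight L = W.
q = ½ρv² = ½ × 1.112 × 160² = 14230 Pa.
Required CL = L/(qS) = 2.0405×10^5/(14230·56.3) = 0.2546.
CD = 0.0197 + 0.0436 × 0.2546² = 0.02253.
L/D = CL/CD = 0.2546 / 0.02253 = 11.3

L/D = 11.3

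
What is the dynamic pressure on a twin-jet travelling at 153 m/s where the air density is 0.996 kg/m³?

q = 11700 Pa

q = ½ρv² = ½ × 0.996 × 153² = 11700 Pa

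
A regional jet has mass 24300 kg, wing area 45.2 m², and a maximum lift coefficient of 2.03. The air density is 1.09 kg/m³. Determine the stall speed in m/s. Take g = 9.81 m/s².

V_stall = 69 m/s

At stall, lift equals weight: L = W = m·g = 24300 × 9.81 = 2.384×10^5 N.
V_stall = √(2W/(ρ·S·CL,max)) = √(2 × 2.384×10^5 / (1.09 × 45.2 × 2.03))
V_stall = √4767 = 69 m/s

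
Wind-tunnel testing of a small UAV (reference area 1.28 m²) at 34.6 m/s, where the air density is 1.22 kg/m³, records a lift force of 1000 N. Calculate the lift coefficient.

CL = 1.07

From L = ½ρv²S·CL, rearranging gives CL = 2L/(ρv²S).
CL = 2 × 1000 / (1.22 × 34.6² × 1.28) = 1.07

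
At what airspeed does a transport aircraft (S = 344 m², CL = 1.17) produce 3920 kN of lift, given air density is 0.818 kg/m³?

v = 154 m/s

L = ½ρv²S·CL ⇒ v = √(2L/(ρ·S·CL))
v = √(2 × 3.92×10^6 / (0.818 × 344 × 1.17)) = √23810 = 154 m/s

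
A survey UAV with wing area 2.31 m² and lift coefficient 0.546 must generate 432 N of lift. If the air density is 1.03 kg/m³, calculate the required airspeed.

v = 25.8 m/s

L = ½ρv²S·CL ⇒ v = √(2L/(ρ·S·CL))
v = √(2 × 432 / (1.03 × 2.31 × 0.546)) = √665.1 = 25.8 m/s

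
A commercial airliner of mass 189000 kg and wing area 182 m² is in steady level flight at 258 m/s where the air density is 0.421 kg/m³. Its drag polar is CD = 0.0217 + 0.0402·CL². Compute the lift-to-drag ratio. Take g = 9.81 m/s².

L/D = 16.9

Weight W = mg = 189000 × 9.81 = 1.8541×10^6 N; in level flight L = W.
Dynamic pressure q = 0.5 × 0.421 × 258² = 14010 Pa.
Required CL = L/(qS) = 1.8541×10^6/(14010·182) = 0.7271.
CD = 0.0217 + 0.0402 × 0.7271² = 0.04295.
L/D = CL/CD = 0.7271 / 0.04295 = 16.9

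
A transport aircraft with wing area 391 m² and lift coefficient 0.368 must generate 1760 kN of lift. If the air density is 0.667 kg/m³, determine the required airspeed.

L = ½ρv²S·CL ⇒ v = √(2L/(ρ·S·CL))
v = √(2 × 1.76×10^6 / (0.667 × 391 × 0.368)) = √36680 = 192 m/s

v = 192 m/s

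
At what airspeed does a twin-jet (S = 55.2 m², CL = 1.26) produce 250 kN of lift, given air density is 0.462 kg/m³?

v = 125 m/s

L = ½ρv²S·CL ⇒ v = √(2L/(ρ·S·CL))
v = √(2 × 2.5×10^5 / (0.462 × 55.2 × 1.26)) = √15560 = 125 m/s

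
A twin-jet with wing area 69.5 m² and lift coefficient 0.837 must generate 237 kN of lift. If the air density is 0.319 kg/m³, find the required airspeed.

L = ½ρv²S·CL ⇒ v = √(2L/(ρ·S·CL))
v = √(2 × 2.37×10^5 / (0.319 × 69.5 × 0.837)) = √25540 = 160 m/s

v = 160 m/s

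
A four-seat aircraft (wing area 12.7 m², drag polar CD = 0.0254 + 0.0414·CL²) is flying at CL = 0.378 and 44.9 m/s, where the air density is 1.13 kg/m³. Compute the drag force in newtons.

CD = 0.0254 + 0.0414 × 0.378² = 0.03132
D = ½ρv²S·CD = ½ × 1.13 × 44.9² × 12.7 × 0.03132 = 453 N

D = 453 N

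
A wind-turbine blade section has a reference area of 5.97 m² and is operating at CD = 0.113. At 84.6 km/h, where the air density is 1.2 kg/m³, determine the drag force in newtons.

D = 224 N

Convert speed: v = 84.6 km/h ÷ 3.6 = 23.5 m/s.
Dynamic pressure q = ½ρv² = ½ × 1.2 × 23.5² = 331.3 Pa.
D = q·S·CD = 331.3 × 5.97 × 0.113 = 224 N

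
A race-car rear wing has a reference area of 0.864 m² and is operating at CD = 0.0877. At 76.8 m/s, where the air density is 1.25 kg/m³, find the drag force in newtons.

D = ½ρv²S·CD = ½ × 1.25 × 76.8² × 0.864 × 0.0877 = 279 N

D = 279 N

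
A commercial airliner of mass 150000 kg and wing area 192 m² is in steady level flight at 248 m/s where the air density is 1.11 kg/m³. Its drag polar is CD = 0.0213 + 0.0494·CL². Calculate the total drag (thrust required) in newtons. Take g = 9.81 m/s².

Level flight ⇒ L = W = m·g = 150000 × 9.81 = 1.4715×10^6 N.
q = ½ρv² = ½ × 1.11 × 248² = 34130 Pa.
CL = 2W/(ρv²S) = 2×1.4715×10^6/(1.11×248²×192) = 0.2245.
CD = 0.0213 + 0.0494 × 0.2245² = 0.02379.
D = q·S·CD = 34130 × 192 × 0.02379 = 1.559×10^5 N

D = 1.56×10^5 N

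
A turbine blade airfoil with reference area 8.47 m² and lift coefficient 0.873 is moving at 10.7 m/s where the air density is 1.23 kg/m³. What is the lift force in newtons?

L = 521 N

Dynamic pressure q = ½ρv² = ½ × 1.23 × 10.7² = 70.41 Pa.
L = q·S·CL = 70.41 × 8.47 × 0.873 = 521 N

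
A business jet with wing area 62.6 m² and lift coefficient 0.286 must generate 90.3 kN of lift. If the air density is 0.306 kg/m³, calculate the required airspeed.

L = ½ρv²S·CL ⇒ v = √(2L/(ρ·S·CL))
v = √(2 × 90300 / (0.306 × 62.6 × 0.286)) = √32970 = 182 m/s

v = 182 m/s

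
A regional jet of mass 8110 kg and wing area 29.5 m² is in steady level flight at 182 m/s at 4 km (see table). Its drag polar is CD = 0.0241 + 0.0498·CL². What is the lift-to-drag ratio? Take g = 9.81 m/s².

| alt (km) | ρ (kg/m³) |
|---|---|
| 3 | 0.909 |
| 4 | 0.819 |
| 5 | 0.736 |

L/D = 7.63

At 4 km, from the table: ρ = 0.819 kg/m³.
Weight W = mg = 8110 × 9.81 = 79559 N; in level flight L = W.
q = ½ρv² = ½ × 0.819 × 182² = 13560 Pa.
Required CL = L/(qS) = 79559/(13560·29.5) = 0.1988.
CD = 0.0241 + 0.0498 × 0.1988² = 0.02607.
L/D = CL/CD = 0.1988 / 0.02607 = 7.63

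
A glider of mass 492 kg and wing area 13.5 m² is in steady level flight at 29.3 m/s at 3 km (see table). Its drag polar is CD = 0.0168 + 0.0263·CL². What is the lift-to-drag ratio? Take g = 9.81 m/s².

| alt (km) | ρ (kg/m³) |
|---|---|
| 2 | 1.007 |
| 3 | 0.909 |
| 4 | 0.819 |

At 3 km, from the table: ρ = 0.909 kg/m³.
In steady level flight, lift balances weight: W = mg = 492 × 9.81 = 4826.5 N.
q = ½ρv² = ½ × 0.909 × 29.3² = 390.2 Pa.
Required CL = L/(qS) = 4826.5/(390.2·13.5) = 0.9163.
CD = 0.0168 + 0.0263 × 0.9163² = 0.03888.
L/D = CL/CD = 0.9163 / 0.03888 = 23.6

L/D = 23.6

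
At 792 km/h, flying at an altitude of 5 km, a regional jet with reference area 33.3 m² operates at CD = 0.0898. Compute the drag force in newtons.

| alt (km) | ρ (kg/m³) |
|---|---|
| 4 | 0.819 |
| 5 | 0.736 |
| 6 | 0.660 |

D = 53300 N

At 5 km, from the table: ρ = 0.736 kg/m³.
Convert speed: v = 792 km/h ÷ 3.6 = 220 m/s.
Dynamic pressure q = ½ρv² = ½ × 0.736 × 220² = 17810 Pa.
D = q·S·CD = 17810 × 33.3 × 0.0898 = 53300 N ≈ 53.3 kN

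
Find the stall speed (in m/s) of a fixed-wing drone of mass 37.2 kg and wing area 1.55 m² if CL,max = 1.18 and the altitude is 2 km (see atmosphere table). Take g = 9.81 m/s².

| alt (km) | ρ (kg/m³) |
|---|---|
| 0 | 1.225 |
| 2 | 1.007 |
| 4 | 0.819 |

V_stall = 19.9 m/s

At 2 km, from the table: ρ = 1.007 kg/m³.
Weight W = mg = 37.2 × 9.81 = 364.9 N.
V_stall = √(2W/(ρ·S·CL,max)) = √(2 × 364.9 / (1.007 × 1.55 × 1.18))
V_stall = √396.3 = 19.9 m/s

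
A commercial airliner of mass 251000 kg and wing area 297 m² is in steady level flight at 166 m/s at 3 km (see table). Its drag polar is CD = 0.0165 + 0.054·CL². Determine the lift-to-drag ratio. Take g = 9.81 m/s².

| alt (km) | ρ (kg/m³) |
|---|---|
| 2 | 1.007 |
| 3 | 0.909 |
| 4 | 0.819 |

L/D = 16.5

At 3 km, from the table: ρ = 0.909 kg/m³.
Weight W = mg = 251000 × 9.81 = 2.4623×10^6 N; in level flight L = W.
Dynamic pressure q = 0.5 × 0.909 × 166² = 12520 Pa.
CL = W/(q·S) = 2.4623×10^6 / (12520 × 297) = 0.662.
CD = 0.0165 + 0.054 × 0.662² = 0.04016.
L/D = CL/CD = 0.662 / 0.04016 = 16.5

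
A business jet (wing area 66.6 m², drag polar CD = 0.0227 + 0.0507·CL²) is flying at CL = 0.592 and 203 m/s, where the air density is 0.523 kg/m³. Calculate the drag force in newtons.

D = 29000 N

CD = 0.0227 + 0.0507 × 0.592² = 0.04047
D = ½ρv²S·CD = ½ × 0.523 × 203² × 66.6 × 0.04047 = 29000 N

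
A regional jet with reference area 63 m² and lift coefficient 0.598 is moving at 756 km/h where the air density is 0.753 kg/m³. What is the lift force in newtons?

L = 6.26×10^5 N

Convert speed: v = 756 km/h ÷ 3.6 = 210 m/s.
Dynamic pressure q = ½ρv² = ½ × 0.753 × 210² = 16600 Pa.
L = q·S·CL = 16600 × 63 × 0.598 = 6.26×10^5 N ≈ 626 kN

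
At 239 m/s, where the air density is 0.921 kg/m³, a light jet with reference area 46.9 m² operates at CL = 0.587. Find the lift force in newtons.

Dynamic pressure q = ½ρv² = ½ × 0.921 × 239² = 26300 Pa.
L = q·S·CL = 26300 × 46.9 × 0.587 = 7.24×10^5 N ≈ 724 kN

L = 7.24×10^5 N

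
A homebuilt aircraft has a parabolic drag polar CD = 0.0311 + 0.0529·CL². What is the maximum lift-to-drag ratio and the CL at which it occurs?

For CD = CD0 + K·CL², (L/D)max occurs at CL* = √(CD0/K) and equals 1/(2√(K·CD0)).
(L/D)max = 1/(2√(0.0529 × 0.0311)) = 1/(2 × 0.04056) = 12.3
CL* = √(0.0311/0.0529) = 0.767

(L/D)max = 12.3, at CL = 0.767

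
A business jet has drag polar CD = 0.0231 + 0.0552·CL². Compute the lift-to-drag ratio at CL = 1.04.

CD = 0.0231 + 0.0552 × 1.04² = 0.0828
L/D = CL/CD = 1.04 / 0.0828 = 12.6

L/D = 12.6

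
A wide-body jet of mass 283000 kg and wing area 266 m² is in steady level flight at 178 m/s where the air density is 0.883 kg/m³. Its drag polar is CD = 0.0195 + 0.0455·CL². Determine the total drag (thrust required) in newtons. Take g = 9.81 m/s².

D = 1.67×10^5 N

Level flight ⇒ L = W = m·g = 283000 × 9.81 = 2.7762×10^6 N.
Dynamic pressure q = 0.5 × 0.883 × 178² = 13990 Pa.
CL = W/(q·S) = 2.7762×10^6 / (13990 × 266) = 0.7461.
CD = 0.0195 + 0.0455 × 0.7461² = 0.04483.
D = q·S·CD = 13990 × 266 × 0.04483 = 1.668×10^5 N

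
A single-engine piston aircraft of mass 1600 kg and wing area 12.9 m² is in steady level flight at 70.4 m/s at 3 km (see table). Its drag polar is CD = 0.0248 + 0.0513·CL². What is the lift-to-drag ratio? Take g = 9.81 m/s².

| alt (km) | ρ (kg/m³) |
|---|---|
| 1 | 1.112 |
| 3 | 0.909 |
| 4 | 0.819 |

L/D = 13.6

At 3 km, from the table: ρ = 0.909 kg/m³.
Level flight ⇒ L = W = m·g = 1600 × 9.81 = 15696 N.
Dynamic pressure q = 0.5 × 0.909 × 70.4² = 2253 Pa.
CL = W/(q·S) = 15696 / (2253 × 12.9) = 0.5402.
CD = 0.0248 + 0.0513 × 0.5402² = 0.03977.
L/D = CL/CD = 0.5402 / 0.03977 = 13.6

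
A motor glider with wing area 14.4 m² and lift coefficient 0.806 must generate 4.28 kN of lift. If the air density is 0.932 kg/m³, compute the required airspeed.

v = 28.1 m/s

L = ½ρv²S·CL ⇒ v = √(2L/(ρ·S·CL))
v = √(2 × 4280 / (0.932 × 14.4 × 0.806)) = √791.3 = 28.1 m/s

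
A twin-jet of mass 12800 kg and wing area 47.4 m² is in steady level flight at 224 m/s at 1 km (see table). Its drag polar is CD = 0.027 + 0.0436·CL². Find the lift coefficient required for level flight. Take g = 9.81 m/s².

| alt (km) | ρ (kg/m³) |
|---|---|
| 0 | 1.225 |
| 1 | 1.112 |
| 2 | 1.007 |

CL = 0.095

At 1 km, from the table: ρ = 1.112 kg/m³.
In steady level flight, lift balances weight: W = mg = 12800 × 9.81 = 1.2557×10^5 N.
Dynamic pressure q = 0.5 × 1.112 × 224² = 27900 Pa.
CL = 2W/(ρv²S) = 2×1.2557×10^5/(1.112×224²×47.4) = 0.09496.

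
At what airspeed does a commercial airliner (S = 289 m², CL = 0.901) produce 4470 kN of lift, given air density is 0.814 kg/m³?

L = ½ρv²S·CL ⇒ v = √(2L/(ρ·S·CL))
v = √(2 × 4.47×10^6 / (0.814 × 289 × 0.901)) = √42180 = 205 m/s

v = 205 m/s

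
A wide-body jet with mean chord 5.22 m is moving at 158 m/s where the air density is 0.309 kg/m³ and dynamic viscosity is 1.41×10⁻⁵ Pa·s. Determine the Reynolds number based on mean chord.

Re = 1.81×10^7

Re = ρ·v·c/μ = 0.309 × 158 × 5.22 / (1.41×10⁻⁵) = 1.81×10^7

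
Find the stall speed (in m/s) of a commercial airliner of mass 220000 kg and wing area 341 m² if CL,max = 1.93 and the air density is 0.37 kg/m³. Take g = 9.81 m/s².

V_stall = 133 m/s

At stall, lift equals weight: L = W = m·g = 220000 × 9.81 = 2.158×10^6 N.
From L = ½ρV²S·CL,max = W: V_stall = √(2W/(ρSCL,max)) = √(2·2.158×10^6/(0.37·341·1.93))
V_stall = √17730 = 133 m/s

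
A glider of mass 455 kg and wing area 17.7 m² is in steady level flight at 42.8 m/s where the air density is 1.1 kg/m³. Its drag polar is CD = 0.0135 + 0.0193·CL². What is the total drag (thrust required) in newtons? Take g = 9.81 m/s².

In steady level flight, lift balances weight: W = mg = 455 × 9.81 = 4463.6 N.
Dynamic pressure q = 0.5 × 1.1 × 42.8² = 1008 Pa.
CL = W/(q·S) = 4463.6 / (1008 × 17.7) = 0.2503.
CD = 0.0135 + 0.0193 × 0.2503² = 0.01471.
D = q·S·CD = 1008 × 17.7 × 0.01471 = 262.3 N

D = 262 N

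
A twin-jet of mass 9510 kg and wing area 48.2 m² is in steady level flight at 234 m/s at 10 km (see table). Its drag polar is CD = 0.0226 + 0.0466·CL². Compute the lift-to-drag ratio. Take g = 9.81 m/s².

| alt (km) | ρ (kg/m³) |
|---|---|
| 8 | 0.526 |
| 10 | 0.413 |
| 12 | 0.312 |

L/D = 7.14

At 10 km, from the table: ρ = 0.413 kg/m³.
In steady level flight, lift balances weight: W = mg = 9510 × 9.81 = 93293 N.
q = ½ρv² = ½ × 0.413 × 234² = 11310 Pa.
Required CL = L/(qS) = 93293/(11310·48.2) = 0.1712.
CD = 0.0226 + 0.0466 × 0.1712² = 0.02397.
L/D = CL/CD = 0.1712 / 0.02397 = 7.14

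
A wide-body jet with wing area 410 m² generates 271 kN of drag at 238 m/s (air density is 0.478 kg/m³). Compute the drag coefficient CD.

CD = 0.0488

From D = ½ρv²S·CD, rearranging gives CD = 2D/(ρv²S).
CD = 2 × 2.71×10^5 / (0.478 × 238² × 410) = 0.0488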